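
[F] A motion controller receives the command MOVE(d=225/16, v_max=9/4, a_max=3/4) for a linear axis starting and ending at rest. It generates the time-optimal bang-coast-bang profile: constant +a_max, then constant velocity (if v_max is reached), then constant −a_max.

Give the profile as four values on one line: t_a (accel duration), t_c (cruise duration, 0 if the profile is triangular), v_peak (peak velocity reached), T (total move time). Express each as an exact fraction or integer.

v_max²/a_max = (9/4)²/(3/4) = 27/4
225/16 ≥ 27/4 ⇒ cruise phase
t_a = (9/4)/(3/4) = 3; v_peak = 9/4
d_cruise = 225/16 − 27/4 = 117/16; t_c = (117/16)/(9/4) = 13/4
T = 2·3 + 13/4 = 37/4

t_a=3 t_c=13/4 v_peak=9/4 T=37/4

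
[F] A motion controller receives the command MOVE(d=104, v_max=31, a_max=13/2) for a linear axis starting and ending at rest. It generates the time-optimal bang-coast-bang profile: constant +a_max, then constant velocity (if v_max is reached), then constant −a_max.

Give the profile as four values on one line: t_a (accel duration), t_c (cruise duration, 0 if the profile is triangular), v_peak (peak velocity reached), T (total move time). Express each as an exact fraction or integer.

t_a=4 t_c=0 v_peak=26 T=8

(v_max)²/a_max = 31²/(13/2) = 1922/13
104 < 1922/13 so t_c = 0
v_peak = √(104·13/2) = √676 = 26
t_a = 26/(13/2) = 4; t_c = 0
T = 2·4 = 8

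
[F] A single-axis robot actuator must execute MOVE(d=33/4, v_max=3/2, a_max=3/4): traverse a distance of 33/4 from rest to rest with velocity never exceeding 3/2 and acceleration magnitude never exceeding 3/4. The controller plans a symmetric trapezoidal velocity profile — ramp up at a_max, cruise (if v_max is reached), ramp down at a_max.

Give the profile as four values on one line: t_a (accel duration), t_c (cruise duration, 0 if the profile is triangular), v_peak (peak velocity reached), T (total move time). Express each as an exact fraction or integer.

t_a=2 t_c=7/2 v_peak=3/2 T=15/2

v_max²/a_max = (3/2)²/(3/4) = 3
33/4 ≥ 3 ⇒ cruise phase
t_a = (3/2)/(3/4) = 2; v_peak = 3/2
d_cruise = 33/4 − 3 = 21/4; t_c = (21/4)/(3/2) = 7/2
T = 2·2 + 7/2 = 15/2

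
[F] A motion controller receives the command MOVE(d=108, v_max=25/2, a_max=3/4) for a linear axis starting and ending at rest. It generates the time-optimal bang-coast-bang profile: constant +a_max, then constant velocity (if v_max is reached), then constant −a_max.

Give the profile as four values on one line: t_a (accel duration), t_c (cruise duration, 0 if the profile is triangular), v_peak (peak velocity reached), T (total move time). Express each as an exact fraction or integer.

t_a=12 t_c=0 v_peak=9 T=24

v_max²/a_max = (25/2)²/(3/4) = 625/3
108 < 625/3 ⇒ no cruise
v_peak = √(108·3/4) = √81 = 9
t_a = 9/(3/4) = 12; t_c = 0
T = 2·12 = 24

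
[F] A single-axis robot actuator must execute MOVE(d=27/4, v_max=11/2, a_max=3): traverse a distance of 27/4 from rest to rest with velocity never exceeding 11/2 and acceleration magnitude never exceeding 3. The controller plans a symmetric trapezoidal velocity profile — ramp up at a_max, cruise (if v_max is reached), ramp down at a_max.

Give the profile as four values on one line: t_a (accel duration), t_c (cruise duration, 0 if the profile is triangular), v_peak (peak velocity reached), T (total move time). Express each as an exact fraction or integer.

v_max²/a_max = (11/2)²/3 = 121/12
27/4 < 121/12 → triangular
v_peak = √(27/4·3) = √(81/4) = 9/2
t_a = (9/2)/3 = 3/2; t_c = 0
T = 2·3/2 = 3

t_a=3/2 t_c=0 v_peak=9/2 T=3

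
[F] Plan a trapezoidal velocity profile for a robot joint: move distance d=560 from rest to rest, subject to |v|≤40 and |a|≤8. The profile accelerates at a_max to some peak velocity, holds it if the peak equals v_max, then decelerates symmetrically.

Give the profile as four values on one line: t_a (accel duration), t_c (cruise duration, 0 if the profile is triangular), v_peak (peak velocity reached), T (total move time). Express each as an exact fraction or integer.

v_max²/a_max = 40²/8 = 200
560 ≥ 200 → trapezoidal
t_a = 40/8 = 5; v_peak = 40
d_cruise = 560 − 200 = 360; t_c = 360/40 = 9
T = 2·5 + 9 = 19

t_a=5 t_c=9 v_peak=40 T=19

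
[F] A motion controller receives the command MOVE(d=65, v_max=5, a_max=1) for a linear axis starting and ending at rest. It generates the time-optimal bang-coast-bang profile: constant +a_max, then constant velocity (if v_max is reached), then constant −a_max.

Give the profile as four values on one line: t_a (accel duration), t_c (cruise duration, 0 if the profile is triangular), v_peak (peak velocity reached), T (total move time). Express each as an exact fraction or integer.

vₘ²/aₘ = 5²/1 = 25
65 ≥ 25 → trapezoidal
t_a = 5/1 = 5; v_peak = 5
d_cruise = 65 − 25 = 40; t_c = 40/5 = 8
T = 2·5 + 8 = 18

t_a=5 t_c=8 v_peak=5 T=18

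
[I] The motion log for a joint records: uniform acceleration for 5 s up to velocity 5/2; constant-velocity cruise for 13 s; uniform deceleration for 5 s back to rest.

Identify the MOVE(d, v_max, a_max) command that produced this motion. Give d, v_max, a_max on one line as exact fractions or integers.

d=45 v_max=5/2 a_max=1/2

a_max = (5/2)/5 = 1/2
d_a = ½·5/2·5 = 25/4; d_c = 5/2·13 = 65/2
d = 2·25/4 + 65/2 = 45
t_c = 13 > 0 so v_max = 5/2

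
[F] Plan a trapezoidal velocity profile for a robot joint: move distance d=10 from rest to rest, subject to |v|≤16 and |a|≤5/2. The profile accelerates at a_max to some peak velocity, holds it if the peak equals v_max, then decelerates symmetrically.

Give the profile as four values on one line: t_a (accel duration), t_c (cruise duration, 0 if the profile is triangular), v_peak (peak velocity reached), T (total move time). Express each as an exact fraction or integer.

t_a=2 t_c=0 v_peak=5 T=4

v_max²/a_max = 16²/(5/2) = 512/5
10 < 512/5 ⇒ no cruise
v_peak = √(10·5/2) = √25 = 5
t_a = 5/(5/2) = 2; t_c = 0
T = 2·2 = 4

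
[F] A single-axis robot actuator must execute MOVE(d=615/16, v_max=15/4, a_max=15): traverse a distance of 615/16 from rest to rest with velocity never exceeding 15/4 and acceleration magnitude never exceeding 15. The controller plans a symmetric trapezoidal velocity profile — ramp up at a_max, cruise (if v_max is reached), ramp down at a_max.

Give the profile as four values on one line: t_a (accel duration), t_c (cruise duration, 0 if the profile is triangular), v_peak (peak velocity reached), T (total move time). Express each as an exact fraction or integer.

t_a=1/4 t_c=10 v_peak=15/4 T=21/2

vₘ²/aₘ = (15/4)²/15 = 15/16
615/16 ≥ 15/16 → trapezoidal
t_a = (15/4)/15 = 1/4; v_peak = 15/4
d_cruise = 615/16 − 15/16 = 75/2; t_c = (75/2)/(15/4) = 10
T = 2·1/4 + 10 = 21/2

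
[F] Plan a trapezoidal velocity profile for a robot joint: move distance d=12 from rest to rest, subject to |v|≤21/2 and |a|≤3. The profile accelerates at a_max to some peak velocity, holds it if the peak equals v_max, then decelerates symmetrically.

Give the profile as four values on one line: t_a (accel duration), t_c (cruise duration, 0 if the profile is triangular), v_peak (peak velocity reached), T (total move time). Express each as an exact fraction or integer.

t_a=2 t_c=0 v_peak=6 T=4

(v_max)²/a_max = (21/2)²/3 = 147/4
12 < 147/4 so t_c = 0
v_peak = √(12·3) = √36 = 6
t_a = 6/3 = 2; t_c = 0
T = 2·2 = 4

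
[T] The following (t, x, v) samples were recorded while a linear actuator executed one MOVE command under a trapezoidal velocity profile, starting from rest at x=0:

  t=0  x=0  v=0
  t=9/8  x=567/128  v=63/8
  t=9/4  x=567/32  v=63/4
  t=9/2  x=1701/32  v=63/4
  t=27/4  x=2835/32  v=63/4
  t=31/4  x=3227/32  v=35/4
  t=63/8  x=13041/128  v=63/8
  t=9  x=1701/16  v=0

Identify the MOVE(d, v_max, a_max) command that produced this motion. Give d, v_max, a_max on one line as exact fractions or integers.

d=1701/16 v_max=63/4 a_max=7

final state: t=9, x=1701/16, v=0 → d = 1701/16
a_max = (63/8−0)/(9/8−0) = 7
max v = 63/4 over t∈[9/4,27/4] → v_max = 63/4
check: 63/4·(9/4+9/2) = 1701/16 ✓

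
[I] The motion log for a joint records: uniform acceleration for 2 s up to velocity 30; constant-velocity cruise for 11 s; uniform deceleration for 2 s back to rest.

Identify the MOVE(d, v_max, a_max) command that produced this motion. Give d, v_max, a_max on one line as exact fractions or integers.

d=390 v_max=30 a_max=15

a_max = 30/2 = 15
d_a = ½·30·2 = 30; d_c = 30·11 = 330
d = 2·30 + 330 = 390
t_c = 11 > 0 so v_max = 30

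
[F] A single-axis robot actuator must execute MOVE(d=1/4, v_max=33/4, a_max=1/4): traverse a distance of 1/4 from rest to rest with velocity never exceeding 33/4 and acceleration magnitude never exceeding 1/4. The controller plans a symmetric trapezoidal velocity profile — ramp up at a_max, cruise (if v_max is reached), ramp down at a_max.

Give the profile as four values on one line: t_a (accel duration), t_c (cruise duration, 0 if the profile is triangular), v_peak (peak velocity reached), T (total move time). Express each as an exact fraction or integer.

v_max²/a_max = (33/4)²/(1/4) = 1089/4
1/4 < 1089/4 → triangular
v_peak = √(1/4·1/4) = √(1/16) = 1/4
t_a = (1/4)/(1/4) = 1; t_c = 0
T = 2·1 = 2

t_a=1 t_c=0 v_peak=1/4 T=2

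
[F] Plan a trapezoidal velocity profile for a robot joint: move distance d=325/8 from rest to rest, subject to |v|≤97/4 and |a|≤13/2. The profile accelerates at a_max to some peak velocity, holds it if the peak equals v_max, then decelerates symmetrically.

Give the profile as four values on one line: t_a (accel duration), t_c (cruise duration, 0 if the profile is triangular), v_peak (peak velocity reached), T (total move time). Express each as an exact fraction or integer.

t_a=5/2 t_c=0 v_peak=65/4 T=5

vₘ²/aₘ = (97/4)²/(13/2) = 9409/104
325/8 < 9409/104 ⇒ no cruise
v_peak = √(325/8·13/2) = √(4225/16) = 65/4
t_a = (65/4)/(13/2) = 5/2; t_c = 0
T = 2·5/2 = 5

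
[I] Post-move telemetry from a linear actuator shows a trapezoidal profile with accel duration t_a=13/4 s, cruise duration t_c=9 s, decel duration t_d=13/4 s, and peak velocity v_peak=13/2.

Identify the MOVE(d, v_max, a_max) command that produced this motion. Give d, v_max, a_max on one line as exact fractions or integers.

a_max = (13/2)/(13/4) = 2
d_a = ½·13/2·13/4 = 169/16; d_c = 13/2·9 = 117/2
d = 2·169/16 + 117/2 = 637/8
t_c = 9 > 0 → v_max = v_peak = 13/2

d=637/8 v_max=13/2 a_max=2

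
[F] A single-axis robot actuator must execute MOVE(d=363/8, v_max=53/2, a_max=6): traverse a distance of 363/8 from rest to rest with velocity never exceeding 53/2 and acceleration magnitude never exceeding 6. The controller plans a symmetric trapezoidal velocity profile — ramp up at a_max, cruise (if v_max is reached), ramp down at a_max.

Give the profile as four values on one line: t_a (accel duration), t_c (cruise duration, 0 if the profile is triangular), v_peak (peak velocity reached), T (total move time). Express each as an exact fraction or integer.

v_max²/a_max = (53/2)²/6 = 2809/24
363/8 < 2809/24 so t_c = 0
v_peak = √(363/8·6) = √(1089/4) = 33/2
t_a = (33/2)/6 = 11/4; t_c = 0
T = 2·11/4 = 11/2

t_a=11/4 t_c=0 v_peak=33/2 T=11/2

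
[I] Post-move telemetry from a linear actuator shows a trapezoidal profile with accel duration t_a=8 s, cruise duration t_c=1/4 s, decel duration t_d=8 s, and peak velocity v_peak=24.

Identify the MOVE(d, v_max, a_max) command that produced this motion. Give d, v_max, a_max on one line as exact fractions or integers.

d=198 v_max=24 a_max=3

a_max = 24/8 = 3
d_a = ½·24·8 = 96; d_c = 24·1/4 = 6
d = 2·96 + 6 = 198
t_c = 1/4 > 0 so v_max = 24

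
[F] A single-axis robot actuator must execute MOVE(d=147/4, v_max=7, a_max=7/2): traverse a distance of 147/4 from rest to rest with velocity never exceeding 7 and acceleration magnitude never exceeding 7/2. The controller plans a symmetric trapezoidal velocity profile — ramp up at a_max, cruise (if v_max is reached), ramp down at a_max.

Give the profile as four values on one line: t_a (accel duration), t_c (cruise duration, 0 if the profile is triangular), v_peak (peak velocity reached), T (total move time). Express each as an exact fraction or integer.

v_max²/a_max = 7²/(7/2) = 14
147/4 ≥ 14 → trapezoidal
t_a = 7/(7/2) = 2; v_peak = 7
d_cruise = 147/4 − 14 = 91/4; t_c = (91/4)/7 = 13/4
T = 2·2 + 13/4 = 29/4

t_a=2 t_c=13/4 v_peak=7 T=29/4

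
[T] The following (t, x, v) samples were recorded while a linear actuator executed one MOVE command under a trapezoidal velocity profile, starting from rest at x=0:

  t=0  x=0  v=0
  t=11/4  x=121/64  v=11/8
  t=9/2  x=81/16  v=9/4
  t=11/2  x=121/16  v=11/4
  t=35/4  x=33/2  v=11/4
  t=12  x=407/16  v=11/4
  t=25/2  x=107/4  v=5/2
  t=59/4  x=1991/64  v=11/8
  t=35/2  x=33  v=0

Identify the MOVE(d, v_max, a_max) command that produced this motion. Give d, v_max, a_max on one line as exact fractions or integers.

final state: t=35/2, x=33, v=0 → d = 33
a_max = (11/8−0)/(11/4−0) = 1/2
max v = 11/4 over t∈[11/2,12] → v_max = 11/4
check: 11/4·(11/2+13/2) = 33 ✓

d=33 v_max=11/4 a_max=1/2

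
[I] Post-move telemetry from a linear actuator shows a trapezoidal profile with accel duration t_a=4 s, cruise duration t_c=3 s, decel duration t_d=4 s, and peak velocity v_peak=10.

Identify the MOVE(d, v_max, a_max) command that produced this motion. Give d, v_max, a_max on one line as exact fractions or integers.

a_max = 10/4 = 5/2
d_a = ½·10·4 = 20; d_c = 10·3 = 30
d = 2·20 + 30 = 70
t_c = 3 > 0 ⇒ limit active, v_max = 10

d=70 v_max=10 a_max=5/2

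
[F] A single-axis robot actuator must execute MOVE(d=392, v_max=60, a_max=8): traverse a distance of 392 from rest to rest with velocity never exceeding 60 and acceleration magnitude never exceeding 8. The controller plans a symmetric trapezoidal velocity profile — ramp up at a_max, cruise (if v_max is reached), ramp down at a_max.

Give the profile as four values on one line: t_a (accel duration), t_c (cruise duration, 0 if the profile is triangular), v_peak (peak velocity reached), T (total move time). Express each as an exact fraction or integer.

(v_max)²/a_max = 60²/8 = 450
392 < 450 ⇒ no cruise
v_peak = √(392·8) = √3136 = 56
t_a = 56/8 = 7; t_c = 0
T = 2·7 = 14

t_a=7 t_c=0 v_peak=56 T=14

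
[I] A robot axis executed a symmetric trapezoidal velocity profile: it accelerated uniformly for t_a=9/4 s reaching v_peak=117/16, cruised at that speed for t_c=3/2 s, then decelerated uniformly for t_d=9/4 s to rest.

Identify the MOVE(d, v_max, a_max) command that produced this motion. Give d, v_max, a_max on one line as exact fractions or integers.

d=1755/64 v_max=117/16 a_max=13/4

a_max = (117/16)/(9/4) = 13/4
d_a = ½·117/16·9/4 = 1053/128; d_c = 117/16·3/2 = 351/32
d = 2·1053/128 + 351/32 = 1755/64
t_c = 3/2 > 0 so v_max = 117/16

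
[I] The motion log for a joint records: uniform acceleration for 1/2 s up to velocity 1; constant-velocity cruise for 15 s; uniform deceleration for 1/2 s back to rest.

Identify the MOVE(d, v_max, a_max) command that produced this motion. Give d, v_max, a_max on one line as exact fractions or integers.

d=31/2 v_max=1 a_max=2

a_max = 1/(1/2) = 2
d_a = ½·1·1/2 = 1/4; d_c = 1·15 = 15
d = 2·1/4 + 15 = 31/2
t_c = 15 > 0 ⇒ limit active, v_max = 1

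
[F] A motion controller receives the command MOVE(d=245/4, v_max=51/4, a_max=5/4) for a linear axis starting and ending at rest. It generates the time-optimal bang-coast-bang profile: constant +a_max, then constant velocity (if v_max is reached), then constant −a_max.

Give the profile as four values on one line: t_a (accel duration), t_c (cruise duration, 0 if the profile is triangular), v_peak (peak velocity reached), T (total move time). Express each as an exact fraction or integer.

vₘ²/aₘ = (51/4)²/(5/4) = 2601/20
245/4 < 2601/20 ⇒ no cruise
v_peak = √(245/4·5/4) = √(1225/16) = 35/4
t_a = (35/4)/(5/4) = 7; t_c = 0
T = 2·7 = 14

t_a=7 t_c=0 v_peak=35/4 T=14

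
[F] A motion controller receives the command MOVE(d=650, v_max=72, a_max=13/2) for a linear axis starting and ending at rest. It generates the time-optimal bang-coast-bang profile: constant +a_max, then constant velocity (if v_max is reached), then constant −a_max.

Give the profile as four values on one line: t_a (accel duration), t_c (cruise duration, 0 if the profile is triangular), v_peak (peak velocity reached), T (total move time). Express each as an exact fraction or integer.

t_a=10 t_c=0 v_peak=65 T=20

vₘ²/aₘ = 72²/(13/2) = 10368/13
650 < 10368/13 → triangular
v_peak = √(650·13/2) = √4225 = 65
t_a = 65/(13/2) = 10; t_c = 0
T = 2·10 = 20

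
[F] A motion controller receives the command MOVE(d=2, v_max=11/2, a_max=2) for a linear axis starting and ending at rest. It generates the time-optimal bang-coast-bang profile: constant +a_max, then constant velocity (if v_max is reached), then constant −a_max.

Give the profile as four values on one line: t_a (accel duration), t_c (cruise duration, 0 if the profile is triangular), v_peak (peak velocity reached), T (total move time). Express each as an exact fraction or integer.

v_max²/a_max = (11/2)²/2 = 121/8
2 < 121/8 → triangular
v_peak = √(2·2) = √4 = 2
t_a = 2/2 = 1; t_c = 0
T = 2·1 = 2

t_a=1 t_c=0 v_peak=2 T=2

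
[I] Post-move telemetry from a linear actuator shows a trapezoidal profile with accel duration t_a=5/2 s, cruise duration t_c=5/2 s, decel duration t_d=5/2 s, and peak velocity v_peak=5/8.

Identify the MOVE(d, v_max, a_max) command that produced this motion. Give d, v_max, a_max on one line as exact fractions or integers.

d=25/8 v_max=5/8 a_max=1/4

a_max = (5/8)/(5/2) = 1/4
d_a = ½·5/8·5/2 = 25/32; d_c = 5/8·5/2 = 25/16
d = 2·25/32 + 25/16 = 25/8
t_c = 5/2 > 0 so v_max = 5/8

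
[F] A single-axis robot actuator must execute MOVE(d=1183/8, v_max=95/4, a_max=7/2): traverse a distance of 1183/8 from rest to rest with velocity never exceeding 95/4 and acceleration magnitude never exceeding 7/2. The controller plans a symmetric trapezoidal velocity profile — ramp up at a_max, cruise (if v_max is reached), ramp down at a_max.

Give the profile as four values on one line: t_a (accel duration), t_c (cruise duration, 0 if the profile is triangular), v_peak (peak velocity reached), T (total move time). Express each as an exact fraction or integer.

(v_max)²/a_max = (95/4)²/(7/2) = 9025/56
1183/8 < 9025/56 → triangular
v_peak = √(1183/8·7/2) = √(8281/16) = 91/4
t_a = (91/4)/(7/2) = 13/2; t_c = 0
T = 2·13/2 = 13

t_a=13/2 t_c=0 v_peak=91/4 T=13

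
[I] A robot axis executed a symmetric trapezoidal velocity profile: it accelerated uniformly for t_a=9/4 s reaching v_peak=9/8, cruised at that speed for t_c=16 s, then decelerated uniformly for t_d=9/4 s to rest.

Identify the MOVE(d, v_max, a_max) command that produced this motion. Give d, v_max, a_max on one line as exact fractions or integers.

a_max = (9/8)/(9/4) = 1/2
d_a = ½·9/8·9/4 = 81/64; d_c = 9/8·16 = 18
d = 2·81/64 + 18 = 657/32
t_c = 16 > 0 ⇒ limit active, v_max = 9/8

d=657/32 v_max=9/8 a_max=1/2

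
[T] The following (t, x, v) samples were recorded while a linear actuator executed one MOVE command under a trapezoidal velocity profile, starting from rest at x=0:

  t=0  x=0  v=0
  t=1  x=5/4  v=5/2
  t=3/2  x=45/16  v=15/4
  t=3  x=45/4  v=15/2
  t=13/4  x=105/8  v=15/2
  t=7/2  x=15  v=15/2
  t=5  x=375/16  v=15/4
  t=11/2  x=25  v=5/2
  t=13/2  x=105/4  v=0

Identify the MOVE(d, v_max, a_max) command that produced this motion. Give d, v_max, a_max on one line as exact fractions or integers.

d=105/4 v_max=15/2 a_max=5/2

final state: t=13/2, x=105/4, v=0 → d = 105/4
a_max = (5/2−0)/(1−0) = 5/2
max v = 15/2 over t∈[3,7/2] → v_max = 15/2
check: 15/2·(3+1/2) = 105/4 ✓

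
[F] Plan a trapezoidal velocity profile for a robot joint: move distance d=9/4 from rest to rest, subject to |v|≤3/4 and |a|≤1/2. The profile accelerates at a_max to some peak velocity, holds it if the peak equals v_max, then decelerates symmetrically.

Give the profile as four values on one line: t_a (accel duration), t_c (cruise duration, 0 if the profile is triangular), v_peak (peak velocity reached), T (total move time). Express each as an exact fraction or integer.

t_a=3/2 t_c=3/2 v_peak=3/4 T=9/2

vₘ²/aₘ = (3/4)²/(1/2) = 9/8
9/4 ≥ 9/8 → trapezoidal
t_a = (3/4)/(1/2) = 3/2; v_peak = 3/4
d_cruise = 9/4 − 9/8 = 9/8; t_c = (9/8)/(3/4) = 3/2
T = 2·3/2 + 3/2 = 9/2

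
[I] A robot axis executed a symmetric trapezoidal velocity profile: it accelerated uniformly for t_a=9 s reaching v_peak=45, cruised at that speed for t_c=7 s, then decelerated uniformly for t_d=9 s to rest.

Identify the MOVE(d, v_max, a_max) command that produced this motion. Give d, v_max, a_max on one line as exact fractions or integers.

a_max = 45/9 = 5
d_a = ½·45·9 = 405/2; d_c = 45·7 = 315
d = 2·405/2 + 315 = 720
t_c = 7 > 0 → v_max = v_peak = 45

d=720 v_max=45 a_max=5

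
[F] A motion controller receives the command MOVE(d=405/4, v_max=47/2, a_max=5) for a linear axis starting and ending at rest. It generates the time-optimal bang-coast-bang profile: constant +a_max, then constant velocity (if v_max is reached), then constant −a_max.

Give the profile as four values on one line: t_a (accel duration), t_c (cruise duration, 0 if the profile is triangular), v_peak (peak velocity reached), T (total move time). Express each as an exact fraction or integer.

(v_max)²/a_max = (47/2)²/5 = 2209/20
405/4 < 2209/20 ⇒ no cruise
v_peak = √(405/4·5) = √(2025/4) = 45/2
t_a = (45/2)/5 = 9/2; t_c = 0
T = 2·9/2 = 9

t_a=9/2 t_c=0 v_peak=45/2 T=9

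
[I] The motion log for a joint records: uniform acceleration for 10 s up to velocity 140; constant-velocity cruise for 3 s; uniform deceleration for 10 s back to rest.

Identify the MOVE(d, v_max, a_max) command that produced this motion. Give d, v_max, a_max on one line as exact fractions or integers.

a_max = 140/10 = 14
d_a = ½·140·10 = 700; d_c = 140·3 = 420
d = 2·700 + 420 = 1820
t_c = 3 > 0 so v_max = 140

d=1820 v_max=140 a_max=14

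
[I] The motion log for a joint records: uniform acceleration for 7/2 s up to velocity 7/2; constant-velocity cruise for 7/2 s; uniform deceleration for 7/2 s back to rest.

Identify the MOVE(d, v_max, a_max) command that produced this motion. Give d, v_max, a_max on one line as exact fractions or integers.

a_max = (7/2)/(7/2) = 1
d_a = ½·7/2·7/2 = 49/8; d_c = 7/2·7/2 = 49/4
d = 2·49/8 + 49/4 = 49/2
t_c = 7/2 > 0 so v_max = 7/2

d=49/2 v_max=7/2 a_max=1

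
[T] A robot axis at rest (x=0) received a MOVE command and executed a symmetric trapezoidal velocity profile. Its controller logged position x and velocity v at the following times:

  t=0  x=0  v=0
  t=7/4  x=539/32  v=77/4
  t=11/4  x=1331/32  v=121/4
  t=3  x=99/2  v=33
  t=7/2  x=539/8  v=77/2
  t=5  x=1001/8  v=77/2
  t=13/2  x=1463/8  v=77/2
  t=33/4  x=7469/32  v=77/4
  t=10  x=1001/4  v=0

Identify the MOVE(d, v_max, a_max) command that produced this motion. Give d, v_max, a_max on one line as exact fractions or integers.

final state: t=10, x=1001/4, v=0 → d = 1001/4
a_max = (77/4−0)/(7/4−0) = 11
max v = 77/2 over t∈[7/2,13/2] → v_max = 77/2
check: 77/2·(7/2+3) = 1001/4 ✓

d=1001/4 v_max=77/2 a_max=11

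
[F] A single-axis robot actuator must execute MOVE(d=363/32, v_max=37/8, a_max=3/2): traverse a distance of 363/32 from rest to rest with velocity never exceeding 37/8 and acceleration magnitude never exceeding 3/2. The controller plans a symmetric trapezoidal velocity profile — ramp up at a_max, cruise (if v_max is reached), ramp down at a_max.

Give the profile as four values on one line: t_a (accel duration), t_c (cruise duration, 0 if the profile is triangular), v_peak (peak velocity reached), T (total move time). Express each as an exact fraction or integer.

v_max²/a_max = (37/8)²/(3/2) = 1369/96
363/32 < 1369/96 ⇒ no cruise
v_peak = √(363/32·3/2) = √(1089/64) = 33/8
t_a = (33/8)/(3/2) = 11/4; t_c = 0
T = 2·11/4 = 11/2

t_a=11/4 t_c=0 v_peak=33/8 T=11/2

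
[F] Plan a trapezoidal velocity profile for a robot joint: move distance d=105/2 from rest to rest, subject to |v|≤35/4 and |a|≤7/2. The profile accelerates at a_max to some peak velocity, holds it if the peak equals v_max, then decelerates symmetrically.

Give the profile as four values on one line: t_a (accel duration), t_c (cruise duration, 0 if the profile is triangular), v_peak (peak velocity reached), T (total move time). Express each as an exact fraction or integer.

vₘ²/aₘ = (35/4)²/(7/2) = 175/8
105/2 ≥ 175/8 so v_max reached
t_a = (35/4)/(7/2) = 5/2; v_peak = 35/4
d_cruise = 105/2 − 175/8 = 245/8; t_c = (245/8)/(35/4) = 7/2
T = 2·5/2 + 7/2 = 17/2

t_a=5/2 t_c=7/2 v_peak=35/4 T=17/2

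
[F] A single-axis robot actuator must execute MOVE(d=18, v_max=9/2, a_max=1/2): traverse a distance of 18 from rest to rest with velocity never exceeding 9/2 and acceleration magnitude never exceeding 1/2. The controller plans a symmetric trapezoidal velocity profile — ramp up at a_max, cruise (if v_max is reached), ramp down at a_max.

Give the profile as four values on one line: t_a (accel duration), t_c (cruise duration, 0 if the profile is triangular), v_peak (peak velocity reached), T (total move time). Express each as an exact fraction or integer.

t_a=6 t_c=0 v_peak=3 T=12

v_max²/a_max = (9/2)²/(1/2) = 81/2
18 < 81/2 → triangular
v_peak = √(18·1/2) = √9 = 3
t_a = 3/(1/2) = 6; t_c = 0
T = 2·6 = 12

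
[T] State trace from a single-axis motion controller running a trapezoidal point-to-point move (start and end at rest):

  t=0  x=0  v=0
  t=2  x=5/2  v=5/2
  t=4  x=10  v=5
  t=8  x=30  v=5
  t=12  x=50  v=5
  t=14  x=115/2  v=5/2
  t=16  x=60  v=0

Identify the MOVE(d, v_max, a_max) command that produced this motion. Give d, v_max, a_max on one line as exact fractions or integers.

d=60 v_max=5 a_max=5/4

final state: t=16, x=60, v=0 → d = 60
a_max = (5/2−0)/(2−0) = 5/4
max v = 5 over t∈[4,12] → v_max = 5
check: 5·(4+8) = 60 ✓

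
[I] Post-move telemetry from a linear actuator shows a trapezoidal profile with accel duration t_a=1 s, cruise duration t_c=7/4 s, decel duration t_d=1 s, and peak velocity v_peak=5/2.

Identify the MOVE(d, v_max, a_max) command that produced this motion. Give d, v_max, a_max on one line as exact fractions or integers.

d=55/8 v_max=5/2 a_max=5/2

a_max = (5/2)/1 = 5/2
d_a = ½·5/2·1 = 5/4; d_c = 5/2·7/4 = 35/8
d = 2·5/4 + 35/8 = 55/8
t_c = 7/4 > 0 ⇒ limit active, v_max = 5/2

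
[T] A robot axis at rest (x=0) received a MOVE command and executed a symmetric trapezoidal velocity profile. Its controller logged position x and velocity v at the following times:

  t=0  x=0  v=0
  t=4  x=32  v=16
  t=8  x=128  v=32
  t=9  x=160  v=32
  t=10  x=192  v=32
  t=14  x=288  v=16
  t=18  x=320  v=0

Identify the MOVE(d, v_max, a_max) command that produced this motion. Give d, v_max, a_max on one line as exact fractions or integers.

d=320 v_max=32 a_max=4

final state: t=18, x=320, v=0 → d = 320
a_max = (16−0)/(4−0) = 4
max v = 32 over t∈[8,10] → v_max = 32
check: 32·(8+2) = 320 ✓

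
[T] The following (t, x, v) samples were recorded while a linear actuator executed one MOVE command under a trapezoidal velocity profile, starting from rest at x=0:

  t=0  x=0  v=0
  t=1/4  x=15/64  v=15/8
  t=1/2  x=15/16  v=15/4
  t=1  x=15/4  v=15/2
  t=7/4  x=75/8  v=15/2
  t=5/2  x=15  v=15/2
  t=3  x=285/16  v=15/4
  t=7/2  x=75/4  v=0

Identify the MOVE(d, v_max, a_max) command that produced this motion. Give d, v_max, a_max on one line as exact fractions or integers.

final state: t=7/2, x=75/4, v=0 → d = 75/4
a_max = (15/8−0)/(1/4−0) = 15/2
max v = 15/2 over t∈[1,5/2] → v_max = 15/2
check: 15/2·(1+3/2) = 75/4 ✓

d=75/4 v_max=15/2 a_max=15/2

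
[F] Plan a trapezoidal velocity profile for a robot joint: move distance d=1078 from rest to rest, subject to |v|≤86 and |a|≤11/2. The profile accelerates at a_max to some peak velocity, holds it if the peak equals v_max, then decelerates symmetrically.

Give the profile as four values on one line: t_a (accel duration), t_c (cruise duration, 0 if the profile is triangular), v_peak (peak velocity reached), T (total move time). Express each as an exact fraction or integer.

(v_max)²/a_max = 86²/(11/2) = 14792/11
1078 < 14792/11 ⇒ no cruise
v_peak = √(1078·11/2) = √5929 = 77
t_a = 77/(11/2) = 14; t_c = 0
T = 2·14 = 28

t_a=14 t_c=0 v_peak=77 T=28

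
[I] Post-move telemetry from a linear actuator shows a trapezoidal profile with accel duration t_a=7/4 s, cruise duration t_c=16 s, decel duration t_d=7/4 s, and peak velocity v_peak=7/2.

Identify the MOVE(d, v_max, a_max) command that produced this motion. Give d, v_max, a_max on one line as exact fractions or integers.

d=497/8 v_max=7/2 a_max=2

a_max = (7/2)/(7/4) = 2
d_a = ½·7/2·7/4 = 49/16; d_c = 7/2·16 = 56
d = 2·49/16 + 56 = 497/8
t_c = 16 > 0 → v_max = v_peak = 7/2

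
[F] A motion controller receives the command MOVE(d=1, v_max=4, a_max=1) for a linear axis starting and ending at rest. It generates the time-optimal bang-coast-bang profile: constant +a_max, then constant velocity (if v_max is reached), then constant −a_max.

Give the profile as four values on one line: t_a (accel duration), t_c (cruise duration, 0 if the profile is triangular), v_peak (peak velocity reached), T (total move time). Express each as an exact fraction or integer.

(v_max)²/a_max = 4²/1 = 16
1 < 16 ⇒ no cruise
v_peak = √(1·1) = √1 = 1
t_a = 1/1 = 1; t_c = 0
T = 2·1 = 2

t_a=1 t_c=0 v_peak=1 T=2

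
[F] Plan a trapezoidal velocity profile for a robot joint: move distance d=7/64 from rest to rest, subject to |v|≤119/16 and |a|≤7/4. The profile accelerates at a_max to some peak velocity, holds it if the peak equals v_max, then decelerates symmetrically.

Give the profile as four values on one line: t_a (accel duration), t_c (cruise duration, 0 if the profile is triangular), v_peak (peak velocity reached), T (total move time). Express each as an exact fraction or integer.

t_a=1/4 t_c=0 v_peak=7/16 T=1/2

vₘ²/aₘ = (119/16)²/(7/4) = 2023/64
7/64 < 2023/64 ⇒ no cruise
v_peak = √(7/64·7/4) = √(49/256) = 7/16
t_a = (7/16)/(7/4) = 1/4; t_c = 0
T = 2·1/4 = 1/2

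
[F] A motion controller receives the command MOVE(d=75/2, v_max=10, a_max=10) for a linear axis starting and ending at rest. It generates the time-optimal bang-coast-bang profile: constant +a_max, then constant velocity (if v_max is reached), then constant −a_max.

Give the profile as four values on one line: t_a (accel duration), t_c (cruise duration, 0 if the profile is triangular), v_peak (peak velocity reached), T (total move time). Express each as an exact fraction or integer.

(v_max)²/a_max = 10²/10 = 10
75/2 ≥ 10 so v_max reached
t_a = 10/10 = 1; v_peak = 10
d_cruise = 75/2 − 10 = 55/2; t_c = (55/2)/10 = 11/4
T = 2·1 + 11/4 = 19/4

t_a=1 t_c=11/4 v_peak=10 T=19/4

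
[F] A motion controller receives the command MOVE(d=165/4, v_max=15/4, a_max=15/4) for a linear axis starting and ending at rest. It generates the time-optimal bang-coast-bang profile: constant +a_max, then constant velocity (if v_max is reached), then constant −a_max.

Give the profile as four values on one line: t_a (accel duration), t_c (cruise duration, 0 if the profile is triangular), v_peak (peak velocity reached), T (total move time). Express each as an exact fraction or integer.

t_a=1 t_c=10 v_peak=15/4 T=12

(v_max)²/a_max = (15/4)²/(15/4) = 15/4
165/4 ≥ 15/4 so v_max reached
t_a = (15/4)/(15/4) = 1; v_peak = 15/4
d_cruise = 165/4 − 15/4 = 75/2; t_c = (75/2)/(15/4) = 10
T = 2·1 + 10 = 12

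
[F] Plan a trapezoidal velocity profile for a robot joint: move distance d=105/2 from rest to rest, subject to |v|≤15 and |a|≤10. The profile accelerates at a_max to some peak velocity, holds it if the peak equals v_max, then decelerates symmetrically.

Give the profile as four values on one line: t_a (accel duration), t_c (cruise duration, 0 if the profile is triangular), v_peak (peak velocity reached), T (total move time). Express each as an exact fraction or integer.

t_a=3/2 t_c=2 v_peak=15 T=5

(v_max)²/a_max = 15²/10 = 45/2
105/2 ≥ 45/2 → trapezoidal
t_a = 15/10 = 3/2; v_peak = 15
d_cruise = 105/2 − 45/2 = 30; t_c = 30/15 = 2
T = 2·3/2 + 2 = 5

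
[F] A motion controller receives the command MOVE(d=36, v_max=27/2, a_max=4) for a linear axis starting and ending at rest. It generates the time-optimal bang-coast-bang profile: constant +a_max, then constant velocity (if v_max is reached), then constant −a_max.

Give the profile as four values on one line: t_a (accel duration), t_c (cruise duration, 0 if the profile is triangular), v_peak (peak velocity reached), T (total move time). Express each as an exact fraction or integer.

v_max²/a_max = (27/2)²/4 = 729/16
36 < 729/16 → triangular
v_peak = √(36·4) = √144 = 12
t_a = 12/4 = 3; t_c = 0
T = 2·3 = 6

t_a=3 t_c=0 v_peak=12 T=6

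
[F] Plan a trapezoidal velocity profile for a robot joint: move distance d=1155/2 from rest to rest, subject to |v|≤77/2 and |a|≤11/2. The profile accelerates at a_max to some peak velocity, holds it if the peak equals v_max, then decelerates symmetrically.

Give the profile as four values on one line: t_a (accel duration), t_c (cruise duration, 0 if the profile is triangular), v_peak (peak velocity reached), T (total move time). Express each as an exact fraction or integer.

vₘ²/aₘ = (77/2)²/(11/2) = 539/2
1155/2 ≥ 539/2 so v_max reached
t_a = (77/2)/(11/2) = 7; v_peak = 77/2
d_cruise = 1155/2 − 539/2 = 308; t_c = 308/(77/2) = 8
T = 2·7 + 8 = 22

t_a=7 t_c=8 v_peak=77/2 T=22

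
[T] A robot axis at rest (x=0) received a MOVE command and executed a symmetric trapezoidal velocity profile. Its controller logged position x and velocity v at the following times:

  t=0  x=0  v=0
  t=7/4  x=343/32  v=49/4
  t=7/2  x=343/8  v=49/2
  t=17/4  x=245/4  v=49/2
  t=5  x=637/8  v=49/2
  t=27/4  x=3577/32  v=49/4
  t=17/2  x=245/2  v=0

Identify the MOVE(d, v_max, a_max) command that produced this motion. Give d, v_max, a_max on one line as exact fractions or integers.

d=245/2 v_max=49/2 a_max=7

final state: t=17/2, x=245/2, v=0 → d = 245/2
a_max = (49/4−0)/(7/4−0) = 7
max v = 49/2 over t∈[7/2,5] → v_max = 49/2
check: 49/2·(7/2+3/2) = 245/2 ✓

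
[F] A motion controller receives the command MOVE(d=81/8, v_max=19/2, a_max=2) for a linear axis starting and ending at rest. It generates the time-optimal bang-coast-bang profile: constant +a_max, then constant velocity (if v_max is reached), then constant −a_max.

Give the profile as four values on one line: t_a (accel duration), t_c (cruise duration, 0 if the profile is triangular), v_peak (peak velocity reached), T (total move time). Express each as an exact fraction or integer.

vₘ²/aₘ = (19/2)²/2 = 361/8
81/8 < 361/8 → triangular
v_peak = √(81/8·2) = √(81/4) = 9/2
t_a = (9/2)/2 = 9/4; t_c = 0
T = 2·9/4 = 9/2

t_a=9/4 t_c=0 v_peak=9/2 T=9/2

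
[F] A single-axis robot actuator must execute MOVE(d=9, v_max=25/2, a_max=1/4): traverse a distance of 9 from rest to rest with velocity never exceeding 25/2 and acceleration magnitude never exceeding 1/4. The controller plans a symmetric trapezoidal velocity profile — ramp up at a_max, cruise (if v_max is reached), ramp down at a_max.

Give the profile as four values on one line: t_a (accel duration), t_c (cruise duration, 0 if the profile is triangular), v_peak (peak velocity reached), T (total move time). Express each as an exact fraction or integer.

v_max²/a_max = (25/2)²/(1/4) = 625
9 < 625 → triangular
v_peak = √(9·1/4) = √(9/4) = 3/2
t_a = (3/2)/(1/4) = 6; t_c = 0
T = 2·6 = 12

t_a=6 t_c=0 v_peak=3/2 T=12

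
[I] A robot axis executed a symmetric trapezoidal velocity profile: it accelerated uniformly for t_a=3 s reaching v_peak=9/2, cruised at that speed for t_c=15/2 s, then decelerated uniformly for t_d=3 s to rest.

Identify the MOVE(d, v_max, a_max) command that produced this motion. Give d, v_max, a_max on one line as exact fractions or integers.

d=189/4 v_max=9/2 a_max=3/2

a_max = (9/2)/3 = 3/2
d_a = ½·9/2·3 = 27/4; d_c = 9/2·15/2 = 135/4
d = 2·27/4 + 135/4 = 189/4
t_c = 15/2 > 0 ⇒ limit active, v_max = 9/2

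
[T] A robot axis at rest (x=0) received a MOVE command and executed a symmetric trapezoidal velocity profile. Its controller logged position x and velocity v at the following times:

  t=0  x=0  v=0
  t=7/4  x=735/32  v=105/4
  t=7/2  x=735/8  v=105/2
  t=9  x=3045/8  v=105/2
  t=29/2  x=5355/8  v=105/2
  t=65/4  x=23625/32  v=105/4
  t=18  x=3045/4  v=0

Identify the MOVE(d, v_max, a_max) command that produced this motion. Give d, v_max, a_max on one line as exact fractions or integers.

final state: t=18, x=3045/4, v=0 → d = 3045/4
a_max = (105/4−0)/(7/4−0) = 15
max v = 105/2 over t∈[7/2,29/2] → v_max = 105/2
check: 105/2·(7/2+11) = 3045/4 ✓

d=3045/4 v_max=105/2 a_max=15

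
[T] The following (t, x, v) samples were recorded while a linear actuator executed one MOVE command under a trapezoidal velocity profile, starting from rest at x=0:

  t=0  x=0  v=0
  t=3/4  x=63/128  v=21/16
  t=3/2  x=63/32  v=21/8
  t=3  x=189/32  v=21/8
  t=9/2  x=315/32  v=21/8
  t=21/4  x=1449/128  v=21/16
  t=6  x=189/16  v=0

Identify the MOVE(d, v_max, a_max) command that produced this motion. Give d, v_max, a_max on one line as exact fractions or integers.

final state: t=6, x=189/16, v=0 → d = 189/16
a_max = (21/16−0)/(3/4−0) = 7/4
max v = 21/8 over t∈[3/2,9/2] → v_max = 21/8
check: 21/8·(3/2+3) = 189/16 ✓

d=189/16 v_max=21/8 a_max=7/4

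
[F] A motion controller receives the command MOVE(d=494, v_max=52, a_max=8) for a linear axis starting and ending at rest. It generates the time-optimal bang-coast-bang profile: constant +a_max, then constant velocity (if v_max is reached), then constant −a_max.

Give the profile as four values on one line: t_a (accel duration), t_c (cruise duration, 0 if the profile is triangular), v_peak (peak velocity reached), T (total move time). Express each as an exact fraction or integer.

(v_max)²/a_max = 52²/8 = 338
494 ≥ 338 → trapezoidal
t_a = 52/8 = 13/2; v_peak = 52
d_cruise = 494 − 338 = 156; t_c = 156/52 = 3
T = 2·13/2 + 3 = 16

t_a=13/2 t_c=3 v_peak=52 T=16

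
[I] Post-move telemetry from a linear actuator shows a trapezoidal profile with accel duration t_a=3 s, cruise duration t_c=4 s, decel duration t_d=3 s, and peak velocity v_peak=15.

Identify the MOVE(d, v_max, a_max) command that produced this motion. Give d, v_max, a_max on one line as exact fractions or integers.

d=105 v_max=15 a_max=5

a_max = 15/3 = 5
d_a = ½·15·3 = 45/2; d_c = 15·4 = 60
d = 2·45/2 + 60 = 105
t_c = 4 > 0 so v_max = 15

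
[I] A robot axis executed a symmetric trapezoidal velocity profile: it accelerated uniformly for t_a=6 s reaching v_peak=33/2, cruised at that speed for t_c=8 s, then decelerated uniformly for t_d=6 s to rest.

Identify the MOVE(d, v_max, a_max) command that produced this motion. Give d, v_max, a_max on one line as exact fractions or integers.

d=231 v_max=33/2 a_max=11/4

a_max = (33/2)/6 = 11/4
d_a = ½·33/2·6 = 99/2; d_c = 33/2·8 = 132
d = 2·99/2 + 132 = 231
t_c = 8 > 0 ⇒ limit active, v_max = 33/2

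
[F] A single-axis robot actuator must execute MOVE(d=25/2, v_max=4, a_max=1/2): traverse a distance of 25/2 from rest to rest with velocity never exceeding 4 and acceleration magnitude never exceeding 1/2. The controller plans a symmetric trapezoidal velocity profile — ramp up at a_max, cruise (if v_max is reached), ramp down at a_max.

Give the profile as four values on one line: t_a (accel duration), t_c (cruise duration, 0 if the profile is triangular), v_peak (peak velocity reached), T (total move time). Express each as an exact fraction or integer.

vₘ²/aₘ = 4²/(1/2) = 32
25/2 < 32 → triangular
v_peak = √(25/2·1/2) = √(25/4) = 5/2
t_a = (5/2)/(1/2) = 5; t_c = 0
T = 2·5 = 10

t_a=5 t_c=0 v_peak=5/2 T=10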